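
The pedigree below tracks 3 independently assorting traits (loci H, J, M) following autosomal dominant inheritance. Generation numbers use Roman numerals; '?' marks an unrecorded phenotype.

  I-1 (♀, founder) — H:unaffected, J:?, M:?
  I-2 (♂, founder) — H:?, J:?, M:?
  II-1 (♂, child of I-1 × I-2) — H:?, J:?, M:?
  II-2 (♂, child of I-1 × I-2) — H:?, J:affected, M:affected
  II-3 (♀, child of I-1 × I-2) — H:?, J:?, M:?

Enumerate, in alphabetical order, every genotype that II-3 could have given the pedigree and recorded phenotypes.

II-3 ∈ {Hh JJ MM, Hh JJ Mm, Hh JJ mm, Hh Jj MM, Hh Jj Mm, Hh Jj mm, Hh jj MM, Hh jj Mm, Hh jj mm, hh JJ MM, hh JJ Mm, hh JJ mm, hh Jj MM, hh Jj Mm, hh Jj mm, hh jj MM, hh jj Mm, hh jj mm}

H/I-1 un ·: hh
H/I-2 ? ·: hh|Hh|HH
H/II-1 ? I-1×I-2: hh|Hh
H/II-2 ? I-1×I-2: hh|Hh
H/II-3 ? I-1×I-2: hh|Hh
⇒ H over [I-1,I-2,II-1,II-2,II-3]: 10 consistent
J/I-1 ? ·: jj|Jj|JJ
J/I-2 ? ·: jj|Jj|JJ
J/II-1 ? I-1×I-2: jj|Jj|JJ
J/II-2 aff I-1×I-2: Jj|JJ
J/II-3 ? I-1×I-2: jj|Jj|JJ
⇒ J over [I-1,I-2,II-1,II-2,II-3]: 45 consistent
M/I-1 ? ·: mm|Mm|MM
M/I-2 ? ·: mm|Mm|MM
M/II-1 ? I-1×I-2: mm|Mm|MM
M/II-2 aff I-1×I-2: Mm|MM
M/II-3 ? I-1×I-2: mm|Mm|MM
⇒ M over [I-1,I-2,II-1,II-2,II-3]: 45 consistent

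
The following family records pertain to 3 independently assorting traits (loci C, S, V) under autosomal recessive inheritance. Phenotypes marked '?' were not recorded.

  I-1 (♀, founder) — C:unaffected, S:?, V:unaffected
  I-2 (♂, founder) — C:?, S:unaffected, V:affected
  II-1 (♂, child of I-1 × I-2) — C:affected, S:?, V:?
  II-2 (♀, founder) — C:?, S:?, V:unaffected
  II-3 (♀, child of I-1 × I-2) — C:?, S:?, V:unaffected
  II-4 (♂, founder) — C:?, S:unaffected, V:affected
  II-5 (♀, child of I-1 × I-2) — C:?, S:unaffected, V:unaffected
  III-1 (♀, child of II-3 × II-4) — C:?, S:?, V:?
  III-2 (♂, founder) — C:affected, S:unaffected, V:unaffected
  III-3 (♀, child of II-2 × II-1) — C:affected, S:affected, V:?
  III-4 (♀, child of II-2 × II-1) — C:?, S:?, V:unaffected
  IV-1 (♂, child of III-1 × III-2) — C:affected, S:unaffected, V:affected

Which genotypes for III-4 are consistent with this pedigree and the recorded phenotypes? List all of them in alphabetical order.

III-4 ∈ {Cc SS VV, Cc SS Vv, Cc Ss VV, Cc Ss Vv, Cc ss VV, Cc ss Vv, cc SS VV, cc SS Vv, cc Ss VV, cc Ss Vv, cc ss VV, cc ss Vv}

C/I-1 un ·: Cc
C/I-2 ? ·: Cc|cc
C/II-1 aff I-1×I-2: cc
C/II-2 ? ·: Cc|cc
C/II-3 ? I-1×I-2: CC|Cc|cc
C/II-4 ? ·: CC|Cc|cc
C/II-5 ? I-1×I-2: CC|Cc|cc
C/III-1 ? II-3×II-4: Cc|cc
C/III-2 aff ·: cc
C/III-3 aff II-2×II-1: cc
C/III-4 ? II-2×II-1: Cc|cc
C/IV-1 aff III-1×III-2: cc
⇒ C over [I-1,I-2,II-1,II-2,II-3,II-4,II-5,III-1,III-2,III-3,III-4,IV-1]: 153 consistent
S/I-1 ? ·: SS|Ss|ss
S/I-2 un ·: SS|Ss
S/II-1 ? I-1×I-2: Ss|ss
S/II-2 ? ·: Ss|ss
S/II-3 ? I-1×I-2: SS|Ss|ss
S/II-4 un ·: SS|Ss
S/II-5 un I-1×I-2: SS|Ss
S/III-1 ? II-3×II-4: SS|Ss|ss
S/III-2 un ·: SS|Ss
S/III-3 aff II-2×II-1: ss
S/III-4 ? II-2×II-1: SS|Ss|ss
S/IV-1 un III-1×III-2: SS|Ss
⇒ S over [I-1,I-2,II-1,II-2,II-3,II-4,II-5,III-1,III-2,III-3,III-4,IV-1]: 1384 consistent
V/I-1 un ·: VV|Vv
V/I-2 aff ·: vv
V/II-1 ? I-1×I-2: Vv|vv
V/II-2 un ·: VV|Vv
V/II-3 un I-1×I-2: Vv
V/II-4 aff ·: vv
V/II-5 un I-1×I-2: Vv
V/III-1 ? II-3×II-4: Vv|vv
V/III-2 un ·: Vv
V/III-3 ? II-2×II-1: VV|Vv|vv
V/III-4 un II-2×II-1: VV|Vv
V/IV-1 aff III-1×III-2: vv
⇒ V over [I-1,I-2,II-1,II-2,II-3,II-4,II-5,III-1,III-2,III-3,III-4,IV-1]: 46 consistent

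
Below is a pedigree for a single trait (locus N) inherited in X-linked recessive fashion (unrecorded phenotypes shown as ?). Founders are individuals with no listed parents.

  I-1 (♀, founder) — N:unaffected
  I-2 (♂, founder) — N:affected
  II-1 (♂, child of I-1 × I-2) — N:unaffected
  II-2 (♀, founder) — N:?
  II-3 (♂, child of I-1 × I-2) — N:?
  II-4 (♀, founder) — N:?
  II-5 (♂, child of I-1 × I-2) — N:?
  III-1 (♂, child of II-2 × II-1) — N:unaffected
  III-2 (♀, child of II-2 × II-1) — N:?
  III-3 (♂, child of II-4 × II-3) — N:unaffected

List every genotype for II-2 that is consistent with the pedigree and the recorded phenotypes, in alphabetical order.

N/I-1 un ·: X^NX^N|X^NX^n
N/I-2 aff ·: X^nY
N/II-1 un I-1×I-2: X^NY
N/II-2 ? ·: X^NX^N|X^NX^n
N/II-3 ? I-1×I-2: X^NY|X^nY
N/II-4 ? ·: X^NX^N|X^NX^n
N/II-5 ? I-1×I-2: X^NY|X^nY
N/III-1 un II-2×II-1: X^NY
N/III-2 ? II-2×II-1: X^NX^N|X^NX^n
N/III-3 un II-4×II-3: X^NY
⇒ N over [I-1,I-2,II-1,II-2,II-3,II-4,II-5,III-1,III-2,III-3]: 30 consistent

II-2 ∈ {X^NX^N, X^NX^n}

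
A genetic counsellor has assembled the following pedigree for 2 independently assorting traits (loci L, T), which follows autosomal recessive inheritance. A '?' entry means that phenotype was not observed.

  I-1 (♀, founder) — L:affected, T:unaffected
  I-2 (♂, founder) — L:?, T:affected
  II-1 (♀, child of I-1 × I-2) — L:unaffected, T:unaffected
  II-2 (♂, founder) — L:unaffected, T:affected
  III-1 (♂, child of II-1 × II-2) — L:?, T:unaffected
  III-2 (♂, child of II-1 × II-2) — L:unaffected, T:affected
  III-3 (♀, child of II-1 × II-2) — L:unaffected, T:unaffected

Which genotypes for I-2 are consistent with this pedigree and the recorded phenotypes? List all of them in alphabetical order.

I-2 ∈ {LL tt, Ll tt}

L/I-1 aff ·: ll
L/I-2 ? ·: LL|Ll
L/II-1 un I-1×I-2: Ll
L/II-2 un ·: LL|Ll
L/III-1 ? II-1×II-2: LL|Ll|ll
L/III-2 un II-1×II-2: LL|Ll
L/III-3 un II-1×II-2: LL|Ll
⇒ L over [I-1,I-2,II-1,II-2,III-1,III-2,III-3]: 40 consistent
T/I-1 un ·: TT|Tt
T/I-2 aff ·: tt
T/II-1 un I-1×I-2: Tt
T/II-2 aff ·: tt
T/III-1 un II-1×II-2: Tt
T/III-2 aff II-1×II-2: tt
T/III-3 un II-1×II-2: Tt
⇒ T over [I-1,I-2,II-1,II-2,III-1,III-2,III-3]: 2 consistent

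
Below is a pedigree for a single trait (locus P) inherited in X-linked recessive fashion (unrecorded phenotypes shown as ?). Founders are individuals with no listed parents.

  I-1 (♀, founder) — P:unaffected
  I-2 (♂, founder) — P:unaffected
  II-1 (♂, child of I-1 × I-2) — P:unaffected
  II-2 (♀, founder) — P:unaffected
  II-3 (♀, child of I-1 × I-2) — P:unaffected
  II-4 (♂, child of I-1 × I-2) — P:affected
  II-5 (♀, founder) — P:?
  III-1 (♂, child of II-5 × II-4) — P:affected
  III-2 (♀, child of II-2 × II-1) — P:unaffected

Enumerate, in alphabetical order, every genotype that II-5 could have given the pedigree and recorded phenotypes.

P/I-1 un ·: X^PX^p
P/I-2 un ·: X^PY
P/II-1 un I-1×I-2: X^PY
P/II-2 un ·: X^PX^P|X^PX^p
P/II-3 un I-1×I-2: X^PX^P|X^PX^p
P/II-4 aff I-1×I-2: X^pY
P/II-5 ? ·: X^PX^p|X^pX^p
P/III-1 aff II-5×II-4: X^pY
P/III-2 un II-2×II-1: X^PX^P|X^PX^p
⇒ P over [I-1,I-2,II-1,II-2,II-3,II-4,II-5,III-1,III-2]: 12 consistent

II-5 ∈ {X^PX^p, X^pX^p}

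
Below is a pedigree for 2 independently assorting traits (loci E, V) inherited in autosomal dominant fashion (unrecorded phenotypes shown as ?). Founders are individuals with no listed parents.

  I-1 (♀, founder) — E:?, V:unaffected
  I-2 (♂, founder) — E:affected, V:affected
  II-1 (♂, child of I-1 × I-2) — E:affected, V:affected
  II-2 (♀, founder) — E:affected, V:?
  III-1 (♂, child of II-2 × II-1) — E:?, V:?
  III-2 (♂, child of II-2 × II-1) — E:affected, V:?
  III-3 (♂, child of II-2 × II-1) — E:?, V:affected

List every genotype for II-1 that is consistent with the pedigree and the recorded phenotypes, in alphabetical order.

E/I-1 ? ·: ee|Ee|EE
E/I-2 aff ·: Ee|EE
E/II-1 aff I-1×I-2: Ee|EE
E/II-2 aff ·: Ee|EE
E/III-1 ? II-2×II-1: ee|Ee|EE
E/III-2 aff II-2×II-1: Ee|EE
E/III-3 ? II-2×II-1: ee|Ee|EE
⇒ E over [I-1,I-2,II-1,II-2,III-1,III-2,III-3]: 166 consistent
V/I-1 un ·: vv
V/I-2 aff ·: Vv|VV
V/II-1 aff I-1×I-2: Vv
V/II-2 ? ·: vv|Vv|VV
V/III-1 ? II-2×II-1: vv|Vv|VV
V/III-2 ? II-2×II-1: vv|Vv|VV
V/III-3 aff II-2×II-1: Vv|VV
⇒ V over [I-1,I-2,II-1,II-2,III-1,III-2,III-3]: 60 consistent

II-1 ∈ {EE Vv, Ee Vv}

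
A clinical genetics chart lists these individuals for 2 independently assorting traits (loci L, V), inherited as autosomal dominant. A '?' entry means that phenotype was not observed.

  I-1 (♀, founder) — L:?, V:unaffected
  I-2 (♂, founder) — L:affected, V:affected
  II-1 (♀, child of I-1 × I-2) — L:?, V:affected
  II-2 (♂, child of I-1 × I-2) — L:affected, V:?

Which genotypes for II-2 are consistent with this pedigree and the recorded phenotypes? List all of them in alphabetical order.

L/I-1 ? ·: ll|Ll|LL
L/I-2 aff ·: Ll|LL
L/II-1 ? I-1×I-2: ll|Ll|LL
L/II-2 aff I-1×I-2: Ll|LL
⇒ L over [I-1,I-2,II-1,II-2]: 18 consistent
V/I-1 un ·: vv
V/I-2 aff ·: Vv|VV
V/II-1 aff I-1×I-2: Vv
V/II-2 ? I-1×I-2: vv|Vv
⇒ V over [I-1,I-2,II-1,II-2]: 3 consistent

II-2 ∈ {LL Vv, LL vv, Ll Vv, Ll vv}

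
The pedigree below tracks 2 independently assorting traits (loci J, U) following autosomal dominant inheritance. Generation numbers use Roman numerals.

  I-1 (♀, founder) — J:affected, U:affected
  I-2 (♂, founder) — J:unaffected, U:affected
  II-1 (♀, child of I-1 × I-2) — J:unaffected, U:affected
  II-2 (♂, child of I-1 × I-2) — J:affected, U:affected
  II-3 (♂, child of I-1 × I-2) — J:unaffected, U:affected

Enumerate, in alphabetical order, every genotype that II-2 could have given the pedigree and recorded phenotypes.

II-2 ∈ {Jj UU, Jj Uu}

J/I-1 aff ·: Jj
J/I-2 un ·: jj
J/II-1 un I-1×I-2: jj
J/II-2 aff I-1×I-2: Jj
J/II-3 un I-1×I-2: jj
⇒ J over [I-1,I-2,II-1,II-2,II-3]: 1 consistent
U/I-1 aff ·: Uu|UU
U/I-2 aff ·: Uu|UU
U/II-1 aff I-1×I-2: Uu|UU
U/II-2 aff I-1×I-2: Uu|UU
U/II-3 aff I-1×I-2: Uu|UU
⇒ U over [I-1,I-2,II-1,II-2,II-3]: 25 consistent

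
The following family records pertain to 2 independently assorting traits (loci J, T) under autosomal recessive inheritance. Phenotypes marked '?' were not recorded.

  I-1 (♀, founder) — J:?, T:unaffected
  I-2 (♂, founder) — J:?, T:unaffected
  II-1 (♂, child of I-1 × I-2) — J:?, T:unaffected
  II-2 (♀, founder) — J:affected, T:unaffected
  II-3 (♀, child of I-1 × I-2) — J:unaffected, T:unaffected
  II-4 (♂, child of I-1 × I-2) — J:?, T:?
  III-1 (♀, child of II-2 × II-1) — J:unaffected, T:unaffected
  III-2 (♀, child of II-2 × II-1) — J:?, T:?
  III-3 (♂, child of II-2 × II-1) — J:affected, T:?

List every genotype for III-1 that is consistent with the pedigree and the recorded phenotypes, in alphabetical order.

III-1 ∈ {Jj TT, Jj Tt}

J/I-1 ? ·: JJ|Jj|jj
J/I-2 ? ·: JJ|Jj|jj
J/II-1 ? I-1×I-2: Jj
J/II-2 aff ·: jj
J/II-3 un I-1×I-2: JJ|Jj
J/II-4 ? I-1×I-2: JJ|Jj|jj
J/III-1 un II-2×II-1: Jj
J/III-2 ? II-2×II-1: Jj|jj
J/III-3 aff II-2×II-1: jj
⇒ J over [I-1,I-2,II-1,II-2,II-3,II-4,III-1,III-2,III-3]: 40 consistent
T/I-1 un ·: TT|Tt
T/I-2 un ·: TT|Tt
T/II-1 un I-1×I-2: TT|Tt
T/II-2 un ·: TT|Tt
T/II-3 un I-1×I-2: TT|Tt
T/II-4 ? I-1×I-2: TT|Tt|tt
T/III-1 un II-2×II-1: TT|Tt
T/III-2 ? II-2×II-1: TT|Tt|tt
T/III-3 ? II-2×II-1: TT|Tt|tt
⇒ T over [I-1,I-2,II-1,II-2,II-3,II-4,III-1,III-2,III-3]: 499 consistent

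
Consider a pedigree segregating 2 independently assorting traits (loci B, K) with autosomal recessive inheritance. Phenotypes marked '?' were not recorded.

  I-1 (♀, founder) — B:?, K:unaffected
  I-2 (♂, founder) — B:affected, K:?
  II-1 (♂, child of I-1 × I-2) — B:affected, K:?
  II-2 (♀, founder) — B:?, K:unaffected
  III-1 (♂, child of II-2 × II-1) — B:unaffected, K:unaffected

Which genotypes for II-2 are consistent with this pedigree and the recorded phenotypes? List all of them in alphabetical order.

II-2 ∈ {BB KK, BB Kk, Bb KK, Bb Kk}

B/I-1 ? ·: Bb|bb
B/I-2 aff ·: bb
B/II-1 aff I-1×I-2: bb
B/II-2 ? ·: BB|Bb
B/III-1 un II-2×II-1: Bb
⇒ B over [I-1,I-2,II-1,II-2,III-1]: 4 consistent
K/I-1 un ·: KK|Kk
K/I-2 ? ·: KK|Kk|kk
K/II-1 ? I-1×I-2: KK|Kk|kk
K/II-2 un ·: KK|Kk
K/III-1 un II-2×II-1: KK|Kk
⇒ K over [I-1,I-2,II-1,II-2,III-1]: 36 consistent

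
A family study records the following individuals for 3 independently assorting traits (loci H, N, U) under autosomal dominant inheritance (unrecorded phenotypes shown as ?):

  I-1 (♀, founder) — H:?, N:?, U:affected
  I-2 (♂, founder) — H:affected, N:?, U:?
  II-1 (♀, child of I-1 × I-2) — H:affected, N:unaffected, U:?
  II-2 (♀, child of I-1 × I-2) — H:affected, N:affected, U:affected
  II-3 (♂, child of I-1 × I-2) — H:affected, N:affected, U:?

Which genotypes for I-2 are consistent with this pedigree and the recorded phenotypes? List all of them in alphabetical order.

I-2 ∈ {HH Nn UU, HH Nn Uu, HH Nn uu, HH nn UU, HH nn Uu, HH nn uu, Hh Nn UU, Hh Nn Uu, Hh Nn uu, Hh nn UU, Hh nn Uu, Hh nn uu}

H/I-1 ? ·: hh|Hh|HH
H/I-2 aff ·: Hh|HH
H/II-1 aff I-1×I-2: Hh|HH
H/II-2 aff I-1×I-2: Hh|HH
H/II-3 aff I-1×I-2: Hh|HH
⇒ H over [I-1,I-2,II-1,II-2,II-3]: 27 consistent
N/I-1 ? ·: nn|Nn
N/I-2 ? ·: nn|Nn
N/II-1 un I-1×I-2: nn
N/II-2 aff I-1×I-2: Nn|NN
N/II-3 aff I-1×I-2: Nn|NN
⇒ N over [I-1,I-2,II-1,II-2,II-3]: 6 consistent
U/I-1 aff ·: Uu|UU
U/I-2 ? ·: uu|Uu|UU
U/II-1 ? I-1×I-2: uu|Uu|UU
U/II-2 aff I-1×I-2: Uu|UU
U/II-3 ? I-1×I-2: uu|Uu|UU
⇒ U over [I-1,I-2,II-1,II-2,II-3]: 40 consistent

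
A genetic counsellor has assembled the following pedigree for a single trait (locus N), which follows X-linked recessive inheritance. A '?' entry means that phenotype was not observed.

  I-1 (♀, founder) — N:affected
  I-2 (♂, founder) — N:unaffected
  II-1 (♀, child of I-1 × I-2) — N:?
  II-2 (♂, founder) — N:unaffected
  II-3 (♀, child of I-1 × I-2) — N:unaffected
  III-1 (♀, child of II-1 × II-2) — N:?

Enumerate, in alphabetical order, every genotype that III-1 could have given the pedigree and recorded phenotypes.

N/I-1 aff ·: X^nX^n
N/I-2 un ·: X^NY
N/II-1 ? I-1×I-2: X^NX^n
N/II-2 un ·: X^NY
N/II-3 un I-1×I-2: X^NX^n
N/III-1 ? II-1×II-2: X^NX^N|X^NX^n
⇒ N over [I-1,I-2,II-1,II-2,II-3,III-1]: 2 consistent

III-1 ∈ {X^NX^N, X^NX^n}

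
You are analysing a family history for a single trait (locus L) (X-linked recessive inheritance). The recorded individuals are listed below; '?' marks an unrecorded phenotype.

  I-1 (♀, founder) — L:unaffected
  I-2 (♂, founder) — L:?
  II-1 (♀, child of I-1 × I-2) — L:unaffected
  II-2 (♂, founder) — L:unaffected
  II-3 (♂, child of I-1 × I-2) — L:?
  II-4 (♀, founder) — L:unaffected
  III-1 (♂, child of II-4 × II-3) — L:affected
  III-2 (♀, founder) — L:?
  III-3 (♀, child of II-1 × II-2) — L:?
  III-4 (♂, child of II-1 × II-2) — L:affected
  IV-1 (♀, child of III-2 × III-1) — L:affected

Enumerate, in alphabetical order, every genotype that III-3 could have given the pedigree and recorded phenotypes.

III-3 ∈ {X^LX^L, X^LX^l}

L/I-1 un ·: X^LX^L|X^LX^l
L/I-2 ? ·: X^LY|X^lY
L/II-1 un I-1×I-2: X^LX^l
L/II-2 un ·: X^LY
L/II-3 ? I-1×I-2: X^LY|X^lY
L/II-4 un ·: X^LX^l
L/III-1 aff II-4×II-3: X^lY
L/III-2 ? ·: X^LX^l|X^lX^l
L/III-3 ? II-1×II-2: X^LX^L|X^LX^l
L/III-4 aff II-1×II-2: X^lY
L/IV-1 aff III-2×III-1: X^lX^l
⇒ L over [I-1,I-2,II-1,II-2,II-3,II-4,III-1,III-2,III-3,III-4,IV-1]: 20 consistent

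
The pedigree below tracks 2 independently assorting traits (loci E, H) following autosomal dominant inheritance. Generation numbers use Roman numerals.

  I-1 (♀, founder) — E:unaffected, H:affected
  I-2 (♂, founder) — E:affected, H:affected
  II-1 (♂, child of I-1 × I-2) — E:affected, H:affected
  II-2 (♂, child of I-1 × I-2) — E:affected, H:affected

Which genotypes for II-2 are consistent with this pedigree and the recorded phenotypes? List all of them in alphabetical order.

II-2 ∈ {Ee HH, Ee Hh}

E/I-1 un ·: ee
E/I-2 aff ·: Ee|EE
E/II-1 aff I-1×I-2: Ee
E/II-2 aff I-1×I-2: Ee
⇒ E over [I-1,I-2,II-1,II-2]: 2 consistent
H/I-1 aff ·: Hh|HH
H/I-2 aff ·: Hh|HH
H/II-1 aff I-1×I-2: Hh|HH
H/II-2 aff I-1×I-2: Hh|HH
⇒ H over [I-1,I-2,II-1,II-2]: 13 consistent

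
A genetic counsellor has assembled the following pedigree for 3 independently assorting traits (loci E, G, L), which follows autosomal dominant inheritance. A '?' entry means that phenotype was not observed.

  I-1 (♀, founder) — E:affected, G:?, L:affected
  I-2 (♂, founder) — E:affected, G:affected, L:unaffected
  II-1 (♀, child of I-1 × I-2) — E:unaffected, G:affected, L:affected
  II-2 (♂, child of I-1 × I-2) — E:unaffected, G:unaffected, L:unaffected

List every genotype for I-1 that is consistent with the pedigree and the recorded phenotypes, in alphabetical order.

E/I-1 aff ·: Ee
E/I-2 aff ·: Ee
E/II-1 un I-1×I-2: ee
E/II-2 un I-1×I-2: ee
⇒ E over [I-1,I-2,II-1,II-2]: 1 consistent
G/I-1 ? ·: gg|Gg
G/I-2 aff ·: Gg
G/II-1 aff I-1×I-2: Gg|GG
G/II-2 un I-1×I-2: gg
⇒ G over [I-1,I-2,II-1,II-2]: 3 consistent
L/I-1 aff ·: Ll
L/I-2 un ·: ll
L/II-1 aff I-1×I-2: Ll
L/II-2 un I-1×I-2: ll
⇒ L over [I-1,I-2,II-1,II-2]: 1 consistent

I-1 ∈ {Ee Gg Ll, Ee gg Ll}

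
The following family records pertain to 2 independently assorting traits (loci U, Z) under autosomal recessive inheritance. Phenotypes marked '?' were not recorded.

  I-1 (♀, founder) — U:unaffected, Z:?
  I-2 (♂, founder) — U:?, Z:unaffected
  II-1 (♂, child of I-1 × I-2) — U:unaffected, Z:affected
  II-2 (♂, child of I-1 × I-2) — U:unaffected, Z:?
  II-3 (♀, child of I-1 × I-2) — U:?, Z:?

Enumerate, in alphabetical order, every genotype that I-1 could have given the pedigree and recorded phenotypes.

U/I-1 un ·: UU|Uu
U/I-2 ? ·: UU|Uu|uu
U/II-1 un I-1×I-2: UU|Uu
U/II-2 un I-1×I-2: UU|Uu
U/II-3 ? I-1×I-2: UU|Uu|uu
⇒ U over [I-1,I-2,II-1,II-2,II-3]: 32 consistent
Z/I-1 ? ·: Zz|zz
Z/I-2 un ·: Zz
Z/II-1 aff I-1×I-2: zz
Z/II-2 ? I-1×I-2: ZZ|Zz|zz
Z/II-3 ? I-1×I-2: ZZ|Zz|zz
⇒ Z over [I-1,I-2,II-1,II-2,II-3]: 13 consistent

I-1 ∈ {UU Zz, UU zz, Uu Zz, Uu zz}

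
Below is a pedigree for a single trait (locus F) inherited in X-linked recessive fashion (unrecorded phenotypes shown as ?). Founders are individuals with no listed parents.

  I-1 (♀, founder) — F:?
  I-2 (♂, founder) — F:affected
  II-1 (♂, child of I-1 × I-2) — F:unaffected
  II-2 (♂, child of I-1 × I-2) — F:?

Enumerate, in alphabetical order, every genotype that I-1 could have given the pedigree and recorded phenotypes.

I-1 ∈ {X^FX^F, X^FX^f}

F/I-1 ? ·: X^FX^F|X^FX^f
F/I-2 aff ·: X^fY
F/II-1 un I-1×I-2: X^FY
F/II-2 ? I-1×I-2: X^FY|X^fY
⇒ F over [I-1,I-2,II-1,II-2]: 3 consistent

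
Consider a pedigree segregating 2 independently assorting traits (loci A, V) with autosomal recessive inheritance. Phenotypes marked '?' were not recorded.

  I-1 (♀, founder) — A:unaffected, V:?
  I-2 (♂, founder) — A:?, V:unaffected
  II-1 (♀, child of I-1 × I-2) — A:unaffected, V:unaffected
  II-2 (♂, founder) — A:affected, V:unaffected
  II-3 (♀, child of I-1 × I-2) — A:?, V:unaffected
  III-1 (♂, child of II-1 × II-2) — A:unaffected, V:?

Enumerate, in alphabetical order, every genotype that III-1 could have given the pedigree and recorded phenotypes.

A/I-1 un ·: AA|Aa
A/I-2 ? ·: AA|Aa|aa
A/II-1 un I-1×I-2: AA|Aa
A/II-2 aff ·: aa
A/II-3 ? I-1×I-2: AA|Aa|aa
A/III-1 un II-1×II-2: Aa
⇒ A over [I-1,I-2,II-1,II-2,II-3,III-1]: 18 consistent
V/I-1 ? ·: VV|Vv|vv
V/I-2 un ·: VV|Vv
V/II-1 un I-1×I-2: VV|Vv
V/II-2 un ·: VV|Vv
V/II-3 un I-1×I-2: VV|Vv
V/III-1 ? II-1×II-2: VV|Vv|vv
⇒ V over [I-1,I-2,II-1,II-2,II-3,III-1]: 61 consistent

III-1 ∈ {Aa VV, Aa Vv, Aa vv}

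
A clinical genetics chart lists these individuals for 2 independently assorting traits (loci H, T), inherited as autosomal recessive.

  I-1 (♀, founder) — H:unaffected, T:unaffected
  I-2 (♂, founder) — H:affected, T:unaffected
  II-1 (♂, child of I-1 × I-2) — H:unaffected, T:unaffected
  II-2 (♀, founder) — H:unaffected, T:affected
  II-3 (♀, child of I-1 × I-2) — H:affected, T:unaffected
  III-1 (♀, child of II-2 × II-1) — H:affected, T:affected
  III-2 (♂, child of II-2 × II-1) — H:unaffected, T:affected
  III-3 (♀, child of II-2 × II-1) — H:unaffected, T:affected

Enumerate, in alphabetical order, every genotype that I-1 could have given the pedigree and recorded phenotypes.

I-1 ∈ {Hh TT, Hh Tt}

H/I-1 un ·: Hh
H/I-2 aff ·: hh
H/II-1 un I-1×I-2: Hh
H/II-2 un ·: Hh
H/II-3 aff I-1×I-2: hh
H/III-1 aff II-2×II-1: hh
H/III-2 un II-2×II-1: HH|Hh
H/III-3 un II-2×II-1: HH|Hh
⇒ H over [I-1,I-2,II-1,II-2,II-3,III-1,III-2,III-3]: 4 consistent
T/I-1 un ·: TT|Tt
T/I-2 un ·: TT|Tt
T/II-1 un I-1×I-2: Tt
T/II-2 aff ·: tt
T/II-3 un I-1×I-2: TT|Tt
T/III-1 aff II-2×II-1: tt
T/III-2 aff II-2×II-1: tt
T/III-3 aff II-2×II-1: tt
⇒ T over [I-1,I-2,II-1,II-2,II-3,III-1,III-2,III-3]: 6 consistent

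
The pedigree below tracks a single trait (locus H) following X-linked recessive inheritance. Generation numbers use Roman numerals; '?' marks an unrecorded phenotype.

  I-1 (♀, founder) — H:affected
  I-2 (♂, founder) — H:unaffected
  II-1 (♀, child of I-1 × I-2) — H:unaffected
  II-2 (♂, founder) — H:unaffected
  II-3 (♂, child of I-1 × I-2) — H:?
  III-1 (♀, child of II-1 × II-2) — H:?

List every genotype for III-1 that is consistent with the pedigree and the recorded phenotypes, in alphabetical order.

H/I-1 aff ·: X^hX^h
H/I-2 un ·: X^HY
H/II-1 un I-1×I-2: X^HX^h
H/II-2 un ·: X^HY
H/II-3 ? I-1×I-2: X^hY
H/III-1 ? II-1×II-2: X^HX^H|X^HX^h
⇒ H over [I-1,I-2,II-1,II-2,II-3,III-1]: 2 consistent

III-1 ∈ {X^HX^H, X^HX^h}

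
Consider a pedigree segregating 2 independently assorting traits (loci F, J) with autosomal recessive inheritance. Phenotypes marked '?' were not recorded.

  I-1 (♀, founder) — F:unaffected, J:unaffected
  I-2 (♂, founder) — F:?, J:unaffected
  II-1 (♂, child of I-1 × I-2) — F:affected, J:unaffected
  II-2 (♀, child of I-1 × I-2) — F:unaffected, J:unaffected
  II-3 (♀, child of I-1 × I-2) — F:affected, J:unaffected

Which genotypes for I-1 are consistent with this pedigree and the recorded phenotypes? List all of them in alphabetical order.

F/I-1 un ·: Ff
F/I-2 ? ·: Ff|ff
F/II-1 aff I-1×I-2: ff
F/II-2 un I-1×I-2: FF|Ff
F/II-3 aff I-1×I-2: ff
⇒ F over [I-1,I-2,II-1,II-2,II-3]: 3 consistent
J/I-1 un ·: JJ|Jj
J/I-2 un ·: JJ|Jj
J/II-1 un I-1×I-2: JJ|Jj
J/II-2 un I-1×I-2: JJ|Jj
J/II-3 un I-1×I-2: JJ|Jj
⇒ J over [I-1,I-2,II-1,II-2,II-3]: 25 consistent

I-1 ∈ {Ff JJ, Ff Jj}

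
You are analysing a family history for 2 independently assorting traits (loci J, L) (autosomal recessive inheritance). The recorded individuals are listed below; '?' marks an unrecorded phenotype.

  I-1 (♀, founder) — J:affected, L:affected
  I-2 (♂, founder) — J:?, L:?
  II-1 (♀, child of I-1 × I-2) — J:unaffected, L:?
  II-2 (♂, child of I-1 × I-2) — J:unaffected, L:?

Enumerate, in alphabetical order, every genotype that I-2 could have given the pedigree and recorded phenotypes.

J/I-1 aff ·: jj
J/I-2 ? ·: JJ|Jj
J/II-1 un I-1×I-2: Jj
J/II-2 un I-1×I-2: Jj
⇒ J over [I-1,I-2,II-1,II-2]: 2 consistent
L/I-1 aff ·: ll
L/I-2 ? ·: LL|Ll|ll
L/II-1 ? I-1×I-2: Ll|ll
L/II-2 ? I-1×I-2: Ll|ll
⇒ L over [I-1,I-2,II-1,II-2]: 6 consistent

I-2 ∈ {JJ LL, JJ Ll, JJ ll, Jj LL, Jj Ll, Jj ll}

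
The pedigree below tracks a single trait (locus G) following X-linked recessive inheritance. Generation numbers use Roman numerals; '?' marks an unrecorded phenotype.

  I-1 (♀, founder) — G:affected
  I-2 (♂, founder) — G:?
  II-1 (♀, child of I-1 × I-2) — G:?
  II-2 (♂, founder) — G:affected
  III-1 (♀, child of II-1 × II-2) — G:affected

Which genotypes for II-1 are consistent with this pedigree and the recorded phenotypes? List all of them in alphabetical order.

G/I-1 aff ·: X^gX^g
G/I-2 ? ·: X^GY|X^gY
G/II-1 ? I-1×I-2: X^GX^g|X^gX^g
G/II-2 aff ·: X^gY
G/III-1 aff II-1×II-2: X^gX^g
⇒ G over [I-1,I-2,II-1,II-2,III-1]: 2 consistent

II-1 ∈ {X^GX^g, X^gX^g}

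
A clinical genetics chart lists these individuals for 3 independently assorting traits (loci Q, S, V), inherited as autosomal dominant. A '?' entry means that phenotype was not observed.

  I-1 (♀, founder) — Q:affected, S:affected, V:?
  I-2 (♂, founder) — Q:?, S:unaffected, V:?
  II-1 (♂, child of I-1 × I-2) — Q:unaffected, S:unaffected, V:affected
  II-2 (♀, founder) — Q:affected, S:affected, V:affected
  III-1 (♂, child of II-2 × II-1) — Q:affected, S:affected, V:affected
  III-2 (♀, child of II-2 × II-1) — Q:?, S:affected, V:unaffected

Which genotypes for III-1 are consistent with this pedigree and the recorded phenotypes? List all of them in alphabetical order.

III-1 ∈ {Qq Ss VV, Qq Ss Vv}

Q/I-1 aff ·: Qq
Q/I-2 ? ·: qq|Qq
Q/II-1 un I-1×I-2: qq
Q/II-2 aff ·: Qq|QQ
Q/III-1 aff II-2×II-1: Qq
Q/III-2 ? II-2×II-1: qq|Qq
⇒ Q over [I-1,I-2,II-1,II-2,III-1,III-2]: 6 consistent
S/I-1 aff ·: Ss
S/I-2 un ·: ss
S/II-1 un I-1×I-2: ss
S/II-2 aff ·: Ss|SS
S/III-1 aff II-2×II-1: Ss
S/III-2 aff II-2×II-1: Ss
⇒ S over [I-1,I-2,II-1,II-2,III-1,III-2]: 2 consistent
V/I-1 ? ·: vv|Vv|VV
V/I-2 ? ·: vv|Vv|VV
V/II-1 aff I-1×I-2: Vv
V/II-2 aff ·: Vv
V/III-1 aff II-2×II-1: Vv|VV
V/III-2 un II-2×II-1: vv
⇒ V over [I-1,I-2,II-1,II-2,III-1,III-2]: 14 consistent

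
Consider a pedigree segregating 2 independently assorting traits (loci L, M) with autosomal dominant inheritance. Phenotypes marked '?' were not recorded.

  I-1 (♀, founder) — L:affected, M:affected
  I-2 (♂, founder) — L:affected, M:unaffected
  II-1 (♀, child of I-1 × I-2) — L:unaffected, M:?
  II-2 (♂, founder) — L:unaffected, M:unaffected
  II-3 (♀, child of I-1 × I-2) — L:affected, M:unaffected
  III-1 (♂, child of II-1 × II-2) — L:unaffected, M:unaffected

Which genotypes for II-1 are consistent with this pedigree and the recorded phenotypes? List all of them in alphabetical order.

L/I-1 aff ·: Ll
L/I-2 aff ·: Ll
L/II-1 un I-1×I-2: ll
L/II-2 un ·: ll
L/II-3 aff I-1×I-2: Ll|LL
L/III-1 un II-1×II-2: ll
⇒ L over [I-1,I-2,II-1,II-2,II-3,III-1]: 2 consistent
M/I-1 aff ·: Mm
M/I-2 un ·: mm
M/II-1 ? I-1×I-2: mm|Mm
M/II-2 un ·: mm
M/II-3 un I-1×I-2: mm
M/III-1 un II-1×II-2: mm
⇒ M over [I-1,I-2,II-1,II-2,II-3,III-1]: 2 consistent

II-1 ∈ {ll Mm, ll mm}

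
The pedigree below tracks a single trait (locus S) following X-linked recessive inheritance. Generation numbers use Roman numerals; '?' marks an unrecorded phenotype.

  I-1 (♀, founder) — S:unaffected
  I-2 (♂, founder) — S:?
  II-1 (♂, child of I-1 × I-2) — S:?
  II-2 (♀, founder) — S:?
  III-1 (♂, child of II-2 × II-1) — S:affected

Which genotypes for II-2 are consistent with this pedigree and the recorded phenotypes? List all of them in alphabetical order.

S/I-1 un ·: X^SX^S|X^SX^s
S/I-2 ? ·: X^SY|X^sY
S/II-1 ? I-1×I-2: X^SY|X^sY
S/II-2 ? ·: X^SX^s|X^sX^s
S/III-1 aff II-2×II-1: X^sY
⇒ S over [I-1,I-2,II-1,II-2,III-1]: 12 consistent

II-2 ∈ {X^SX^s, X^sX^s}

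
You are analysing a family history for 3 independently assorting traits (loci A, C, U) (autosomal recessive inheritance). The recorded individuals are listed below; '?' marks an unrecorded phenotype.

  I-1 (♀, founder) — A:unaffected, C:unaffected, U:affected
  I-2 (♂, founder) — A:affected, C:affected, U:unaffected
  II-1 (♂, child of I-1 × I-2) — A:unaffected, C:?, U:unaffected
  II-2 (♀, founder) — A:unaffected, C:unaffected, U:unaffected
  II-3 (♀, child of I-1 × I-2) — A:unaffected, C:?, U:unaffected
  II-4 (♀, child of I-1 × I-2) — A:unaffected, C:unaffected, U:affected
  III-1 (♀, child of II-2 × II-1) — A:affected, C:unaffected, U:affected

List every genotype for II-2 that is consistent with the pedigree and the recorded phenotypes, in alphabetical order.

II-2 ∈ {Aa CC Uu, Aa Cc Uu}

A/I-1 un ·: AA|Aa
A/I-2 aff ·: aa
A/II-1 un I-1×I-2: Aa
A/II-2 un ·: Aa
A/II-3 un I-1×I-2: Aa
A/II-4 un I-1×I-2: Aa
A/III-1 aff II-2×II-1: aa
⇒ A over [I-1,I-2,II-1,II-2,II-3,II-4,III-1]: 2 consistent
C/I-1 un ·: CC|Cc
C/I-2 aff ·: cc
C/II-1 ? I-1×I-2: Cc|cc
C/II-2 un ·: CC|Cc
C/II-3 ? I-1×I-2: Cc|cc
C/II-4 un I-1×I-2: Cc
C/III-1 un II-2×II-1: CC|Cc
⇒ C over [I-1,I-2,II-1,II-2,II-3,II-4,III-1]: 16 consistent
U/I-1 aff ·: uu
U/I-2 un ·: Uu
U/II-1 un I-1×I-2: Uu
U/II-2 un ·: Uu
U/II-3 un I-1×I-2: Uu
U/II-4 aff I-1×I-2: uu
U/III-1 aff II-2×II-1: uu
⇒ U over [I-1,I-2,II-1,II-2,II-3,II-4,III-1]: 1 consistent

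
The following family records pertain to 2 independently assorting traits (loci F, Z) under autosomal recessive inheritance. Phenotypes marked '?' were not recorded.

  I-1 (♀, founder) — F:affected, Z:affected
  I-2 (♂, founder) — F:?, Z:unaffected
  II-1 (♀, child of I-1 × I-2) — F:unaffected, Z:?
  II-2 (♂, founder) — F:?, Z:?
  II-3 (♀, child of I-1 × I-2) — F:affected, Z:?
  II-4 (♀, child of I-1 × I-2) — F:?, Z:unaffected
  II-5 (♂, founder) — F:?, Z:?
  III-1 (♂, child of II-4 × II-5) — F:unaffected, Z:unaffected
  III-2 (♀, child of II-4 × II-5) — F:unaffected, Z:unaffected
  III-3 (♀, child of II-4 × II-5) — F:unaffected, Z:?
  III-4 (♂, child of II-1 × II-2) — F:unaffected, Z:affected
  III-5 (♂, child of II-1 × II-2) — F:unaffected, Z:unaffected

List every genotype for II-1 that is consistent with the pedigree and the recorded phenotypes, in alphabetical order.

II-1 ∈ {Ff Zz, Ff zz}

F/I-1 aff ·: ff
F/I-2 ? ·: Ff
F/II-1 un I-1×I-2: Ff
F/II-2 ? ·: FF|Ff|ff
F/II-3 aff I-1×I-2: ff
F/II-4 ? I-1×I-2: Ff|ff
F/II-5 ? ·: FF|Ff|ff
F/III-1 un II-4×II-5: FF|Ff
F/III-2 un II-4×II-5: FF|Ff
F/III-3 un II-4×II-5: FF|Ff
F/III-4 un II-1×II-2: FF|Ff
F/III-5 un II-1×II-2: FF|Ff
⇒ F over [I-1,I-2,II-1,II-2,II-3,II-4,II-5,III-1,III-2,III-3,III-4,III-5]: 171 consistent
Z/I-1 aff ·: zz
Z/I-2 un ·: ZZ|Zz
Z/II-1 ? I-1×I-2: Zz|zz
Z/II-2 ? ·: Zz|zz
Z/II-3 ? I-1×I-2: Zz|zz
Z/II-4 un I-1×I-2: Zz
Z/II-5 ? ·: ZZ|Zz|zz
Z/III-1 un II-4×II-5: ZZ|Zz
Z/III-2 un II-4×II-5: ZZ|Zz
Z/III-3 ? II-4×II-5: ZZ|Zz|zz
Z/III-4 aff II-1×II-2: zz
Z/III-5 un II-1×II-2: ZZ|Zz
⇒ Z over [I-1,I-2,II-1,II-2,II-3,II-4,II-5,III-1,III-2,III-3,III-4,III-5]: 242 consistent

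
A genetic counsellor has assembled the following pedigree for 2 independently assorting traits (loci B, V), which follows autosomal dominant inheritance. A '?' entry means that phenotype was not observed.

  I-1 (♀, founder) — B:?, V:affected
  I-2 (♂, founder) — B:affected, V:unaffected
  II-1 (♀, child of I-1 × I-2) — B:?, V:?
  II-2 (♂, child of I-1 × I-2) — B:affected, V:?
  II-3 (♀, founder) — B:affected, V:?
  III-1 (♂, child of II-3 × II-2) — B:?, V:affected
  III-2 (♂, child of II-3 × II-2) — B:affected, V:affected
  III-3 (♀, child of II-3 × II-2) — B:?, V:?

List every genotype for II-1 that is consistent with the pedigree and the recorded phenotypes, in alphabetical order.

II-1 ∈ {BB Vv, BB vv, Bb Vv, Bb vv, bb Vv, bb vv}

B/I-1 ? ·: bb|Bb|BB
B/I-2 aff ·: Bb|BB
B/II-1 ? I-1×I-2: bb|Bb|BB
B/II-2 aff I-1×I-2: Bb|BB
B/II-3 aff ·: Bb|BB
B/III-1 ? II-3×II-2: bb|Bb|BB
B/III-2 aff II-3×II-2: Bb|BB
B/III-3 ? II-3×II-2: bb|Bb|BB
⇒ B over [I-1,I-2,II-1,II-2,II-3,III-1,III-2,III-3]: 332 consistent
V/I-1 aff ·: Vv|VV
V/I-2 un ·: vv
V/II-1 ? I-1×I-2: vv|Vv
V/II-2 ? I-1×I-2: vv|Vv
V/II-3 ? ·: vv|Vv|VV
V/III-1 aff II-3×II-2: Vv|VV
V/III-2 aff II-3×II-2: Vv|VV
V/III-3 ? II-3×II-2: vv|Vv|VV
⇒ V over [I-1,I-2,II-1,II-2,II-3,III-1,III-2,III-3]: 72 consistent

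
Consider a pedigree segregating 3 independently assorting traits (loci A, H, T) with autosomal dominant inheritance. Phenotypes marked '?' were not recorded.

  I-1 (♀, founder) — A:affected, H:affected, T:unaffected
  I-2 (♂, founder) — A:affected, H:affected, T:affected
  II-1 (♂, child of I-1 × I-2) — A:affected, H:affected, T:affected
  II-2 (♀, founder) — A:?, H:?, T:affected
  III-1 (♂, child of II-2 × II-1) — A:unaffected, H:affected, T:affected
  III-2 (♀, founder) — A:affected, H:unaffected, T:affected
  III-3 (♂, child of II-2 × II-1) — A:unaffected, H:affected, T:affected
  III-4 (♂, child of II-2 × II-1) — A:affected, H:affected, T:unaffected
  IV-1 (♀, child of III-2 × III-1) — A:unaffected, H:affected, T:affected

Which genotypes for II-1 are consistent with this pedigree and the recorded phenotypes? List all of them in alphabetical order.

A/I-1 aff ·: Aa|AA
A/I-2 aff ·: Aa|AA
A/II-1 aff I-1×I-2: Aa
A/II-2 ? ·: aa|Aa
A/III-1 un II-2×II-1: aa
A/III-2 aff ·: Aa
A/III-3 un II-2×II-1: aa
A/III-4 aff II-2×II-1: Aa|AA
A/IV-1 un III-2×III-1: aa
⇒ A over [I-1,I-2,II-1,II-2,III-1,III-2,III-3,III-4,IV-1]: 9 consistent
H/I-1 aff ·: Hh|HH
H/I-2 aff ·: Hh|HH
H/II-1 aff I-1×I-2: Hh|HH
H/II-2 ? ·: hh|Hh|HH
H/III-1 aff II-2×II-1: Hh|HH
H/III-2 un ·: hh
H/III-3 aff II-2×II-1: Hh|HH
H/III-4 aff II-2×II-1: Hh|HH
H/IV-1 aff III-2×III-1: Hh
⇒ H over [I-1,I-2,II-1,II-2,III-1,III-2,III-3,III-4,IV-1]: 91 consistent
T/I-1 un ·: tt
T/I-2 aff ·: Tt|TT
T/II-1 aff I-1×I-2: Tt
T/II-2 aff ·: Tt
T/III-1 aff II-2×II-1: Tt|TT
T/III-2 aff ·: Tt|TT
T/III-3 aff II-2×II-1: Tt|TT
T/III-4 un II-2×II-1: tt
T/IV-1 aff III-2×III-1: Tt|TT
⇒ T over [I-1,I-2,II-1,II-2,III-1,III-2,III-3,III-4,IV-1]: 28 consistent

II-1 ∈ {Aa HH Tt, Aa Hh Tt}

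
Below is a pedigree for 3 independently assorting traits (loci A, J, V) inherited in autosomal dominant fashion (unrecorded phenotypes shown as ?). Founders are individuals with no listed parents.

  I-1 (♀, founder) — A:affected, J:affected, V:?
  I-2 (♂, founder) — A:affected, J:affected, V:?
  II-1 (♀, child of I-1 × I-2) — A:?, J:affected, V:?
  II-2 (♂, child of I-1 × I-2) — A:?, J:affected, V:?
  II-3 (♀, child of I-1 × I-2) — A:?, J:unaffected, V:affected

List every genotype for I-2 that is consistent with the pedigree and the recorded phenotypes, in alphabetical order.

A/I-1 aff ·: Aa|AA
A/I-2 aff ·: Aa|AA
A/II-1 ? I-1×I-2: aa|Aa|AA
A/II-2 ? I-1×I-2: aa|Aa|AA
A/II-3 ? I-1×I-2: aa|Aa|AA
⇒ A over [I-1,I-2,II-1,II-2,II-3]: 44 consistent
J/I-1 aff ·: Jj
J/I-2 aff ·: Jj
J/II-1 aff I-1×I-2: Jj|JJ
J/II-2 aff I-1×I-2: Jj|JJ
J/II-3 un I-1×I-2: jj
⇒ J over [I-1,I-2,II-1,II-2,II-3]: 4 consistent
V/I-1 ? ·: vv|Vv|VV
V/I-2 ? ·: vv|Vv|VV
V/II-1 ? I-1×I-2: vv|Vv|VV
V/II-2 ? I-1×I-2: vv|Vv|VV
V/II-3 aff I-1×I-2: Vv|VV
⇒ V over [I-1,I-2,II-1,II-2,II-3]: 45 consistent

I-2 ∈ {AA Jj VV, AA Jj Vv, AA Jj vv, Aa Jj VV, Aa Jj Vv, Aa Jj vv}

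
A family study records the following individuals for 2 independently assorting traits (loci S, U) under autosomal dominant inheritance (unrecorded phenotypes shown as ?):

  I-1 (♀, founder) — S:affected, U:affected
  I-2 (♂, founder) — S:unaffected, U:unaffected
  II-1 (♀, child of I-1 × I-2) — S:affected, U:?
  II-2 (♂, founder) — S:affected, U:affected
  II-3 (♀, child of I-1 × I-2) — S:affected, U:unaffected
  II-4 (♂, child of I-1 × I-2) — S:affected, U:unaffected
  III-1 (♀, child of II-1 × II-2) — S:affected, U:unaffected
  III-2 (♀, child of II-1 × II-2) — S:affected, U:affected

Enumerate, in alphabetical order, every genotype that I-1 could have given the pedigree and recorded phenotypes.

S/I-1 aff ·: Ss|SS
S/I-2 un ·: ss
S/II-1 aff I-1×I-2: Ss
S/II-2 aff ·: Ss|SS
S/II-3 aff I-1×I-2: Ss
S/II-4 aff I-1×I-2: Ss
S/III-1 aff II-1×II-2: Ss|SS
S/III-2 aff II-1×II-2: Ss|SS
⇒ S over [I-1,I-2,II-1,II-2,II-3,II-4,III-1,III-2]: 16 consistent
U/I-1 aff ·: Uu
U/I-2 un ·: uu
U/II-1 ? I-1×I-2: uu|Uu
U/II-2 aff ·: Uu
U/II-3 un I-1×I-2: uu
U/II-4 un I-1×I-2: uu
U/III-1 un II-1×II-2: uu
U/III-2 aff II-1×II-2: Uu|UU
⇒ U over [I-1,I-2,II-1,II-2,II-3,II-4,III-1,III-2]: 3 consistent

I-1 ∈ {SS Uu, Ss Uu}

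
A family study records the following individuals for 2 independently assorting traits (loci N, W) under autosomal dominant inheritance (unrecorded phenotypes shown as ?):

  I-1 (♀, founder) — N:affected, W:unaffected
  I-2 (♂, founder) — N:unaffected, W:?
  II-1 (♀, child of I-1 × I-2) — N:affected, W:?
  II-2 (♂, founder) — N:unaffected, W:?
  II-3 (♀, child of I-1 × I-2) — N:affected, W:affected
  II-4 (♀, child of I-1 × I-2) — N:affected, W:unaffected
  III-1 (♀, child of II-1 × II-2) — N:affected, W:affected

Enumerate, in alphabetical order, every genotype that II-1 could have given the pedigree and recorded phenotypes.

N/I-1 aff ·: Nn|NN
N/I-2 un ·: nn
N/II-1 aff I-1×I-2: Nn
N/II-2 un ·: nn
N/II-3 aff I-1×I-2: Nn
N/II-4 aff I-1×I-2: Nn
N/III-1 aff II-1×II-2: Nn
⇒ N over [I-1,I-2,II-1,II-2,II-3,II-4,III-1]: 2 consistent
W/I-1 un ·: ww
W/I-2 ? ·: Ww
W/II-1 ? I-1×I-2: ww|Ww
W/II-2 ? ·: ww|Ww|WW
W/II-3 aff I-1×I-2: Ww
W/II-4 un I-1×I-2: ww
W/III-1 aff II-1×II-2: Ww|WW
⇒ W over [I-1,I-2,II-1,II-2,II-3,II-4,III-1]: 7 consistent

II-1 ∈ {Nn Ww, Nn ww}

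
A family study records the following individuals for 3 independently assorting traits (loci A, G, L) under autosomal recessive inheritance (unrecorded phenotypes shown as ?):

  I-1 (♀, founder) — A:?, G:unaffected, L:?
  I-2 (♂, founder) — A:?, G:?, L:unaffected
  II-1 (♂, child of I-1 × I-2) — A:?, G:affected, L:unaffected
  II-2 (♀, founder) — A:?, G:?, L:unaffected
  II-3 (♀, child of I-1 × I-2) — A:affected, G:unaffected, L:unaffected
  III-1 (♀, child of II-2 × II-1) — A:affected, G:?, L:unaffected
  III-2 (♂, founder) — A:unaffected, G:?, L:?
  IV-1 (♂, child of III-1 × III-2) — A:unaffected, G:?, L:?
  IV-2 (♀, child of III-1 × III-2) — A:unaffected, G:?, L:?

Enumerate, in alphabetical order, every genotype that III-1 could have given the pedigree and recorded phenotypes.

A/I-1 ? ·: Aa|aa
A/I-2 ? ·: Aa|aa
A/II-1 ? I-1×I-2: Aa|aa
A/II-2 ? ·: Aa|aa
A/II-3 aff I-1×I-2: aa
A/III-1 aff II-2×II-1: aa
A/III-2 un ·: AA|Aa
A/IV-1 un III-1×III-2: Aa
A/IV-2 un III-1×III-2: Aa
⇒ A over [I-1,I-2,II-1,II-2,II-3,III-1,III-2,IV-1,IV-2]: 28 consistent
G/I-1 un ·: Gg
G/I-2 ? ·: Gg|gg
G/II-1 aff I-1×I-2: gg
G/II-2 ? ·: GG|Gg|gg
G/II-3 un I-1×I-2: GG|Gg
G/III-1 ? II-2×II-1: Gg|gg
G/III-2 ? ·: GG|Gg|gg
G/IV-1 ? III-1×III-2: GG|Gg|gg
G/IV-2 ? III-1×III-2: GG|Gg|gg
⇒ G over [I-1,I-2,II-1,II-2,II-3,III-1,III-2,IV-1,IV-2]: 138 consistent
L/I-1 ? ·: LL|Ll|ll
L/I-2 un ·: LL|Ll
L/II-1 un I-1×I-2: LL|Ll
L/II-2 un ·: LL|Ll
L/II-3 un I-1×I-2: LL|Ll
L/III-1 un II-2×II-1: LL|Ll
L/III-2 ? ·: LL|Ll|ll
L/IV-1 ? III-1×III-2: LL|Ll|ll
L/IV-2 ? III-1×III-2: LL|Ll|ll
⇒ L over [I-1,I-2,II-1,II-2,II-3,III-1,III-2,IV-1,IV-2]: 571 consistent

III-1 ∈ {aa Gg LL, aa Gg Ll, aa gg LL, aa gg Ll}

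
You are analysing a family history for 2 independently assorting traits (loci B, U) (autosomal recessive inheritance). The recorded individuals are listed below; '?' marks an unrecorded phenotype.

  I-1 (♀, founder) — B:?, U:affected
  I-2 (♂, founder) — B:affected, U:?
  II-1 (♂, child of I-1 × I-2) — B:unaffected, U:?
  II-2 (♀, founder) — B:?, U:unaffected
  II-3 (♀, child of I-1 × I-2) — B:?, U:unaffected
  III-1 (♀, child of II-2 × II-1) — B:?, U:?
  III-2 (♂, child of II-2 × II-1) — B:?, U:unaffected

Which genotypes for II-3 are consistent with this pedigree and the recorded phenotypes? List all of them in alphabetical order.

II-3 ∈ {Bb Uu, bb Uu}

B/I-1 ? ·: BB|Bb
B/I-2 aff ·: bb
B/II-1 un I-1×I-2: Bb
B/II-2 ? ·: BB|Bb|bb
B/II-3 ? I-1×I-2: Bb|bb
B/III-1 ? II-2×II-1: BB|Bb|bb
B/III-2 ? II-2×II-1: BB|Bb|bb
⇒ B over [I-1,I-2,II-1,II-2,II-3,III-1,III-2]: 51 consistent
U/I-1 aff ·: uu
U/I-2 ? ·: UU|Uu
U/II-1 ? I-1×I-2: Uu|uu
U/II-2 un ·: UU|Uu
U/II-3 un I-1×I-2: Uu
U/III-1 ? II-2×II-1: UU|Uu|uu
U/III-2 un II-2×II-1: UU|Uu
⇒ U over [I-1,I-2,II-1,II-2,II-3,III-1,III-2]: 23 consistent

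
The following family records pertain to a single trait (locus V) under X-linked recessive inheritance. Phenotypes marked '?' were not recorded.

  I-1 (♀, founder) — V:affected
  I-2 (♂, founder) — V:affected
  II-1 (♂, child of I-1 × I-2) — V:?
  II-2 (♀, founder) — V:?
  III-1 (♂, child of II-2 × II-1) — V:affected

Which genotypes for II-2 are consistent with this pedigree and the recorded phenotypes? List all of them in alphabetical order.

II-2 ∈ {X^VX^v, X^vX^v}

V/I-1 aff ·: X^vX^v
V/I-2 aff ·: X^vY
V/II-1 ? I-1×I-2: X^vY
V/II-2 ? ·: X^VX^v|X^vX^v
V/III-1 aff II-2×II-1: X^vY
⇒ V over [I-1,I-2,II-1,II-2,III-1]: 2 consistent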